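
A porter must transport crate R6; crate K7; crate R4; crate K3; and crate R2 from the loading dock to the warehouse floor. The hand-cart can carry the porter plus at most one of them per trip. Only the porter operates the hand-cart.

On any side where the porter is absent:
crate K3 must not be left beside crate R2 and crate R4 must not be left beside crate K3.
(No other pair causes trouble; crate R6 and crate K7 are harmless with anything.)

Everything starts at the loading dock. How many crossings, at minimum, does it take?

11

Counting alone: the porter can take at most 1 across per trip to the warehouse floor, so moving all 5 needs at least 5 loaded trips out, with a return between consecutive ones — at least 9 crossings.
The safety rule pushes this higher. Following every safe sequence of crossings, the most of the 5 that can be at the warehouse floor as the hand-cart arrives there on crossing 9 is 4 — never all 5.
So no plan with fewer than 11 crossings exists, and this one achieves 11:
1. Porter goes to the warehouse floor with crate K3.
2. Porter goes back to the loading dock alone.
3. Porter goes to the warehouse floor with crate R6.
4. Porter goes back to the loading dock alone.
5. Porter goes to the warehouse floor with crate K7.
6. Porter goes back to the loading dock alone.
7. Porter goes to the warehouse floor with crate R4.
8. Porter goes back to the loading dock with crate K3.
9. Porter goes to the warehouse floor with crate R2.
10. Porter goes back to the loading dock alone.
11. Porter goes to the warehouse floor with crate K3.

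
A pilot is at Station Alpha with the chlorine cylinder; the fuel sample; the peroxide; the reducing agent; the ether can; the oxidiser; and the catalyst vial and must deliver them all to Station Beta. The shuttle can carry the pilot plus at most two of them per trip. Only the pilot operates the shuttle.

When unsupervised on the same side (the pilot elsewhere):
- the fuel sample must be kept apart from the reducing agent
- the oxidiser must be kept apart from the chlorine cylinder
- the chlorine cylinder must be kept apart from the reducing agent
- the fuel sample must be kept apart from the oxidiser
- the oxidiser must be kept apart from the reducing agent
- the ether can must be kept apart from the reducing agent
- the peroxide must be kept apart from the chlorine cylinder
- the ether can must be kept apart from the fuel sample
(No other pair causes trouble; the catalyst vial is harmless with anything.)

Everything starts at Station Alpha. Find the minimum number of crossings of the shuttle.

impossible

Whatever the first load, the items left behind include a forbidden pair without the pilot. No opening move is safe, so no plan exists.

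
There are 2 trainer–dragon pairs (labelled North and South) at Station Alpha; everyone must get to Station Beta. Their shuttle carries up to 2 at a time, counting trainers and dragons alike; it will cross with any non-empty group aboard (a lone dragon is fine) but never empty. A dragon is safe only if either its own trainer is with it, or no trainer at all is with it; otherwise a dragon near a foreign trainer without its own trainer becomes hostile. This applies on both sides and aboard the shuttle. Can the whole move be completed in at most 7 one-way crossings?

Yes

Yes — this plan uses 5 crossings (≤ 7):
1. dragon North and trainer North cross → Station Beta.
2. trainer North crosses ← Station Alpha.
3. trainer North and trainer South cross → Station Beta.
4. trainer South crosses ← Station Alpha.
5. dragon South and trainer South cross → Station Beta.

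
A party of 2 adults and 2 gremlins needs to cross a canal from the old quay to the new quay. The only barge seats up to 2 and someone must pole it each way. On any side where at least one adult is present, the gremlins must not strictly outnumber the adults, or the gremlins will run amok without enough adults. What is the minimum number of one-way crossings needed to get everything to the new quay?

5

Counting alone: each trip to the new quay takes at most 2 across and each return brings at least 1 back, so after t trips out (and t−1 returns) at most 2t − (t−1) of the 4 are across; that first reaches 4 at t = 3, so at least 5 crossings are needed.
The plan below uses exactly 5 crossings, so it is optimal:
1. 2 gremlins → the new quay.  (the old quay: 2A 0G; the new quay: 0A 2G)
2. 1 gremlin ← the old quay.  (the old quay: 2A 1G; the new quay: 0A 1G)
3. 2 adults → the new quay.  (the old quay: 0A 1G; the new quay: 2A 1G)
4. 1 gremlin ← the old quay.  (the old quay: 0A 2G; the new quay: 2A 0G)
5. 2 gremlins → the new quay.  (the old quay: 0A 0G; the new quay: 2A 2G)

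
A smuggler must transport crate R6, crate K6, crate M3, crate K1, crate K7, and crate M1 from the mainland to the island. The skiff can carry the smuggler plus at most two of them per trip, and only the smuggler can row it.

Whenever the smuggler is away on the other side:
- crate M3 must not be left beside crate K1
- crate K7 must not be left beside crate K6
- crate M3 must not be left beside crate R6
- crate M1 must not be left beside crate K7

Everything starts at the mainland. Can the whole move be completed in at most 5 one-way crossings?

Counting alone: the smuggler can take at most 2 across per trip to the island, so moving all 6 needs at least 3 loaded trips out, with a return between consecutive ones — at least 5 crossings.
The safety rule pushes this higher. Following every safe sequence of crossings, the most of the 6 that can be at the island as the skiff arrives there on crossing 5 is 5 — never all 6.
So the move cannot be finished within 5 crossings. (The shortest complete plan takes 7:)
1. Smuggler goes to the island with crate K7 and crate M3.  [the mainland: crate K1, crate K6, crate M1, crate R6 | the island: crate K7, crate M3]
2. Smuggler goes back to the mainland alone.  [the mainland: crate K1, crate K6, crate M1, crate R6 | the island: crate K7, crate M3]
3. Smuggler goes to the island with crate K6 and crate R6.  [the mainland: crate K1, crate M1 | the island: crate K6, crate K7, crate M3, crate R6]
4. Smuggler goes back to the mainland with crate K7 and crate M3.  [the mainland: crate K1, crate K7, crate M1, crate M3 | the island: crate K6, crate R6]
5. Smuggler goes to the island with crate K1 and crate M1.  [the mainland: crate K7, crate M3 | the island: crate K1, crate K6, crate M1, crate R6]
6. Smuggler goes back to the mainland alone.  [the mainland: crate K7, crate M3 | the island: crate K1, crate K6, crate M1, crate R6]
7. Smuggler goes to the island with crate K7 and crate M3.  [the mainland: — | the island: crate K1, crate K6, crate K7, crate M1, crate M3, crate R6]

No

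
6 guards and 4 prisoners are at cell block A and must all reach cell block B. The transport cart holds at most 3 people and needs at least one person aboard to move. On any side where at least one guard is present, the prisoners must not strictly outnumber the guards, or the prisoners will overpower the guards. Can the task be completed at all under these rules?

1. 2 prisoners → cell block B.  (cell block A: 6G 2P; cell block B: 0G 2P)
2. 1 prisoner ← cell block A.  (cell block A: 6G 3P; cell block B: 0G 1P)
3. 3 prisoners → cell block B.  (cell block A: 6G 0P; cell block B: 0G 4P)
4. 1 prisoner ← cell block A.  (cell block A: 6G 1P; cell block B: 0G 3P)
5. 3 guards → cell block B.  (cell block A: 3G 1P; cell block B: 3G 3P)
6. 1 prisoner ← cell block A.  (cell block A: 3G 2P; cell block B: 3G 2P)
7. 1 guard and 2 prisoners → cell block B.  (cell block A: 2G 0P; cell block B: 4G 4P)
8. 1 prisoner ← cell block A.  (cell block A: 2G 1P; cell block B: 4G 3P)
9. 2 guards and 1 prisoner → cell block B.  (cell block A: 0G 0P; cell block B: 6G 4P)

Yes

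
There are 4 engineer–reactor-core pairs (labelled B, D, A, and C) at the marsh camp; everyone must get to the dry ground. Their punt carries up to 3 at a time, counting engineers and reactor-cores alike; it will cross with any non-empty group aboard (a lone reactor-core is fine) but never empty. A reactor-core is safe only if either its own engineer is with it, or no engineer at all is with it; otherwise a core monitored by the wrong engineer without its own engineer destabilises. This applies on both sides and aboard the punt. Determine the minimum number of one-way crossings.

Counting alone: each trip to the dry ground takes at most 3 across and each return brings at least 1 back, so after t trips out (and t−1 returns) at most 3t − (t−1) of the 8 are across; that first reaches 8 at t = 4, so at least 7 crossings are needed.
The safety rule pushes this higher. Following every safe sequence of crossings, the most of the 8 that can be at the dry ground as the punt arrives there on crossing 7 is 7 — never all 8.
So no plan with fewer than 9 crossings exists, and this one achieves 9:
1. engineer B and reactor-core B cross → the dry ground.
2. engineer B crosses ← the marsh camp.
3. engineer B, engineer D, and reactor-core D cross → the dry ground.
4. engineer B and reactor-core B cross ← the marsh camp.
5. engineer A, engineer B, and engineer C cross → the dry ground.
6. reactor-core D crosses ← the marsh camp.
7. reactor-core B and reactor-core D cross → the dry ground.
8. reactor-core B crosses ← the marsh camp.
9. reactor-core A, reactor-core B, and reactor-core C cross → the dry ground.

9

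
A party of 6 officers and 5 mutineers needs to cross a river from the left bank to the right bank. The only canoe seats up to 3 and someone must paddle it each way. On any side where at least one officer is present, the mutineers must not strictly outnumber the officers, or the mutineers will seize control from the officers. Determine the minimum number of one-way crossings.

Counting alone: each trip to the right bank takes at most 3 across and each return brings at least 1 back, so after t trips out (and t−1 returns) at most 3t − (t−1) of the 11 are across; that first reaches 11 at t = 5, so at least 9 crossings are needed.
The plan below uses exactly 9 crossings, so it is optimal:
1. 3 mutineers → the right bank.  (the left bank: 6O 2M; the right bank: 0O 3M)
2. 1 mutineer ← the left bank.  (the left bank: 6O 3M; the right bank: 0O 2M)
3. 3 officers → the right bank.  (the left bank: 3O 3M; the right bank: 3O 2M)
4. 1 officer ← the left bank.  (the left bank: 4O 3M; the right bank: 2O 2M)
5. 2 officers and 1 mutineer → the right bank.  (the left bank: 2O 2M; the right bank: 4O 3M)
6. 1 officer ← the left bank.  (the left bank: 3O 2M; the right bank: 3O 3M)
7. 2 officers and 1 mutineer → the right bank.  (the left bank: 1O 1M; the right bank: 5O 4M)
8. 1 officer ← the left bank.  (the left bank: 2O 1M; the right bank: 4O 4M)
9. 2 officers and 1 mutineer → the right bank.  (the left bank: 0O 0M; the right bank: 6O 5M)

9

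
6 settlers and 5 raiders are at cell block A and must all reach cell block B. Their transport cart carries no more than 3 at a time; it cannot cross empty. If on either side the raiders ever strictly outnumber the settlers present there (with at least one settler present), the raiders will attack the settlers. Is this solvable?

Yes

1. 3 raiders → cell block B.  (cell block A: 6S 2R; cell block B: 0S 3R)
2. 1 raider ← cell block A.  (cell block A: 6S 3R; cell block B: 0S 2R)
3. 3 settlers → cell block B.  (cell block A: 3S 3R; cell block B: 3S 2R)
4. 1 settler ← cell block A.  (cell block A: 4S 3R; cell block B: 2S 2R)
5. 2 settlers and 1 raider → cell block B.  (cell block A: 2S 2R; cell block B: 4S 3R)
6. 1 settler ← cell block A.  (cell block A: 3S 2R; cell block B: 3S 3R)
7. 2 settlers and 1 raider → cell block B.  (cell block A: 1S 1R; cell block B: 5S 4R)
8. 1 settler ← cell block A.  (cell block A: 2S 1R; cell block B: 4S 4R)
9. 2 settlers and 1 raider → cell block B.  (cell block A: 0S 0R; cell block B: 6S 5R)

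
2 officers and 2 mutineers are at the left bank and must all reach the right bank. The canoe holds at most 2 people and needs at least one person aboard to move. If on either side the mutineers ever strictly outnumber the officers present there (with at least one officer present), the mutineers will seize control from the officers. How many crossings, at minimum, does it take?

5

Counting alone: each trip to the right bank takes at most 2 across and each return brings at least 1 back, so after t trips out (and t−1 returns) at most 2t − (t−1) of the 4 are across; that first reaches 4 at t = 3, so at least 5 crossings are needed.
The plan below uses exactly 5 crossings, so it is optimal:
1. 2 mutineers → the right bank.  (the left bank: 2O 0M; the right bank: 0O 2M)
2. 1 mutineer ← the left bank.  (the left bank: 2O 1M; the right bank: 0O 1M)
3. 2 officers → the right bank.  (the left bank: 0O 1M; the right bank: 2O 1M)
4. 1 mutineer ← the left bank.  (the left bank: 0O 2M; the right bank: 2O 0M)
5. 2 mutineers → the right bank.  (the left bank: 0O 0M; the right bank: 2O 2M)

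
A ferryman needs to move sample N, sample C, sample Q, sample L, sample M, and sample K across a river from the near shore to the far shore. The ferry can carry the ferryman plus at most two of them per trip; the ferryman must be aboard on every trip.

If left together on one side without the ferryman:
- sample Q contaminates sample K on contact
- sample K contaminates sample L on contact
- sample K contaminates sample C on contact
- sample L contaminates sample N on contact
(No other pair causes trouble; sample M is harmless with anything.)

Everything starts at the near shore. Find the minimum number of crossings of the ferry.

7

Counting alone: the ferryman can take at most 2 across per trip to the far shore, so moving all 6 needs at least 3 loaded trips out, with a return between consecutive ones — at least 5 crossings.
The safety rule pushes this higher. Following every safe sequence of crossings, the most of the 6 that can be at the far shore as the ferry arrives there on crossing 5 is 5 — never all 6.
So no plan with fewer than 7 crossings exists, and this one achieves 7:
1. Ferryman goes to the far shore with sample K and sample N.  [the near shore: sample C, sample L, sample M, sample Q | the far shore: sample K, sample N]
2. Ferryman goes back to the near shore alone.  [the near shore: sample C, sample L, sample M, sample Q | the far shore: sample K, sample N]
3. Ferryman goes to the far shore with sample M.  [the near shore: sample C, sample L, sample Q | the far shore: sample K, sample M, sample N]
4. Ferryman goes back to the near shore alone.  [the near shore: sample C, sample L, sample Q | the far shore: sample K, sample M, sample N]
5. Ferryman goes to the far shore with sample C and sample Q.  [the near shore: sample L | the far shore: sample C, sample K, sample M, sample N, sample Q]
6. Ferryman goes back to the near shore with sample K.  [the near shore: sample K, sample L | the far shore: sample C, sample M, sample N, sample Q]
7. Ferryman goes to the far shore with sample K and sample L.  [the near shore: — | the far shore: sample C, sample K, sample L, sample M, sample N, sample Q]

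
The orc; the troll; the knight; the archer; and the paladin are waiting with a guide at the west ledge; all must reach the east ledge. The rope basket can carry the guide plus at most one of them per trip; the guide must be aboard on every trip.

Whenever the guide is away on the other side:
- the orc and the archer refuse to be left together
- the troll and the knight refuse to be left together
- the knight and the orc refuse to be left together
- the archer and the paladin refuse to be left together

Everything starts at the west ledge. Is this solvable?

No

Whatever the first load, the items left behind include a forbidden pair without the guide. No opening move is safe, so no plan exists.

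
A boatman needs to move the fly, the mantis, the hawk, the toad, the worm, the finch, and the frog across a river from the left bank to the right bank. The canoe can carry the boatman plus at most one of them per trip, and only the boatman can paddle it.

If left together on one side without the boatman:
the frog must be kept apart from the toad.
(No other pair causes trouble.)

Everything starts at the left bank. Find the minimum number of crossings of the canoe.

Counting alone: the boatman can take at most 1 across per trip to the right bank, so moving all 7 needs at least 7 loaded trips out, with a return between consecutive ones — at least 13 crossings.
The plan below uses exactly 13 crossings, so it is optimal:
1. Boatman goes to the right bank with the toad.  [the left bank: the finch, the fly, the frog, the hawk, the mantis, the worm | the right bank: the toad]
2. Boatman goes back to the left bank alone.  [the left bank: the finch, the fly, the frog, the hawk, the mantis, the worm | the right bank: the toad]
3. Boatman goes to the right bank with the fly.  [the left bank: the finch, the frog, the hawk, the mantis, the worm | the right bank: the fly, the toad]
4. Boatman goes back to the left bank alone.  [the left bank: the finch, the frog, the hawk, the mantis, the worm | the right bank: the fly, the toad]
5. Boatman goes to the right bank with the mantis.  [the left bank: the finch, the frog, the hawk, the worm | the right bank: the fly, the mantis, the toad]
6. Boatman goes back to the left bank alone.  [the left bank: the finch, the frog, the hawk, the worm | the right bank: the fly, the mantis, the toad]
7. Boatman goes to the right bank with the hawk.  [the left bank: the finch, the frog, the worm | the right bank: the fly, the hawk, the mantis, the toad]
8. Boatman goes back to the left bank alone.  [the left bank: the finch, the frog, the worm | the right bank: the fly, the hawk, the mantis, the toad]
9. Boatman goes to the right bank with the worm.  [the left bank: the finch, the frog | the right bank: the fly, the hawk, the mantis, the toad, the worm]
10. Boatman goes back to the left bank alone.  [the left bank: the finch, the frog | the right bank: the fly, the hawk, the mantis, the toad, the worm]
11. Boatman goes to the right bank with the finch.  [the left bank: the frog | the right bank: the finch, the fly, the hawk, the mantis, the toad, the worm]
12. Boatman goes back to the left bank alone.  [the left bank: the frog | the right bank: the finch, the fly, the hawk, the mantis, the toad, the worm]
13. Boatman goes to the right bank with the frog.  [the left bank: — | the right bank: the finch, the fly, the frog, the hawk, the mantis, the toad, the worm]

13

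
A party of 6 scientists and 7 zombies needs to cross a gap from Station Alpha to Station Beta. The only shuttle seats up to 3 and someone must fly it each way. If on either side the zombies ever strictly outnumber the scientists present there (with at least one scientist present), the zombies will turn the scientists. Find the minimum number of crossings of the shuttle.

impossible

The zombies already outnumber the scientists at Station Alpha before anyone moves, so the starting position itself is disallowed.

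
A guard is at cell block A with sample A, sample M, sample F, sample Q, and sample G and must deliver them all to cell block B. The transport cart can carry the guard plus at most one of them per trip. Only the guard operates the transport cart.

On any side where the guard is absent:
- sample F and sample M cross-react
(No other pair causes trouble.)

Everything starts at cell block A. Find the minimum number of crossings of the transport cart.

9

Counting alone: the guard can take at most 1 across per trip to cell block B, so moving all 5 needs at least 5 loaded trips out, with a return between consecutive ones — at least 9 crossings.
The plan below uses exactly 9 crossings, so it is optimal:
1. Guard goes to cell block B with sample M.
2. Guard goes back to cell block A alone.
3. Guard goes to cell block B with sample A.
4. Guard goes back to cell block A alone.
5. Guard goes to cell block B with sample Q.
6. Guard goes back to cell block A alone.
7. Guard goes to cell block B with sample G.
8. Guard goes back to cell block A alone.
9. Guard goes to cell block B with sample F.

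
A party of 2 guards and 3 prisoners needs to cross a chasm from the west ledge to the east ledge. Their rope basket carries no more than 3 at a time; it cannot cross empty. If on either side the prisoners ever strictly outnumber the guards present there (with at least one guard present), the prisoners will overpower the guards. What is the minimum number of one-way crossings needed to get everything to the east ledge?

The prisoners already outnumber the guards at the west ledge before anyone moves, so the starting position itself is disallowed.

impossible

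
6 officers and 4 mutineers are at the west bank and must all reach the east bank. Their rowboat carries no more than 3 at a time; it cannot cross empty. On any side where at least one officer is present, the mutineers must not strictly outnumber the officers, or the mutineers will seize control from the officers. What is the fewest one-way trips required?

Counting alone: each trip to the east bank takes at most 3 across and each return brings at least 1 back, so after t trips out (and t−1 returns) at most 3t − (t−1) of the 10 are across; that first reaches 10 at t = 5, so at least 9 crossings are needed.
The plan below uses exactly 9 crossings, so it is optimal:
1. 2 mutineers → the east bank.  (the west bank: 6O 2M; the east bank: 0O 2M)
2. 1 mutineer ← the west bank.  (the west bank: 6O 3M; the east bank: 0O 1M)
3. 3 mutineers → the east bank.  (the west bank: 6O 0M; the east bank: 0O 4M)
4. 1 mutineer ← the west bank.  (the west bank: 6O 1M; the east bank: 0O 3M)
5. 3 officers → the east bank.  (the west bank: 3O 1M; the east bank: 3O 3M)
6. 1 mutineer ← the west bank.  (the west bank: 3O 2M; the east bank: 3O 2M)
7. 1 officer and 2 mutineers → the east bank.  (the west bank: 2O 0M; the east bank: 4O 4M)
8. 1 mutineer ← the west bank.  (the west bank: 2O 1M; the east bank: 4O 3M)
9. 2 officers and 1 mutineer → the east bank.  (the west bank: 0O 0M; the east bank: 6O 4M)

9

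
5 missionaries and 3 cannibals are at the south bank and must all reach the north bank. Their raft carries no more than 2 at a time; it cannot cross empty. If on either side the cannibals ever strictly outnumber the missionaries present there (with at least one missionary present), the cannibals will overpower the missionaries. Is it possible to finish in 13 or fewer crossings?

Yes — this plan uses 13 crossings (≤ 13):
1. 2 cannibals → the north bank.  (the south bank: 5M 1C; the north bank: 0M 2C)
2. 1 cannibal ← the south bank.  (the south bank: 5M 2C; the north bank: 0M 1C)
3. 2 cannibals → the north bank.  (the south bank: 5M 0C; the north bank: 0M 3C)
4. 1 cannibal ← the south bank.  (the south bank: 5M 1C; the north bank: 0M 2C)
5. 2 missionaries → the north bank.  (the south bank: 3M 1C; the north bank: 2M 2C)
6. 1 cannibal ← the south bank.  (the south bank: 3M 2C; the north bank: 2M 1C)
7. 1 missionary and 1 cannibal → the north bank.  (the south bank: 2M 1C; the north bank: 3M 2C)
8. 1 cannibal ← the south bank.  (the south bank: 2M 2C; the north bank: 3M 1C)
9. 2 cannibals → the north bank.  (the south bank: 2M 0C; the north bank: 3M 3C)
10. 1 cannibal ← the south bank.  (the south bank: 2M 1C; the north bank: 3M 2C)
11. 1 missionary and 1 cannibal → the north bank.  (the south bank: 1M 0C; the north bank: 4M 3C)
12. 1 cannibal ← the south bank.  (the south bank: 1M 1C; the north bank: 4M 2C)
13. 1 missionary and 1 cannibal → the north bank.  (the south bank: 0M 0C; the north bank: 5M 3C)

Yes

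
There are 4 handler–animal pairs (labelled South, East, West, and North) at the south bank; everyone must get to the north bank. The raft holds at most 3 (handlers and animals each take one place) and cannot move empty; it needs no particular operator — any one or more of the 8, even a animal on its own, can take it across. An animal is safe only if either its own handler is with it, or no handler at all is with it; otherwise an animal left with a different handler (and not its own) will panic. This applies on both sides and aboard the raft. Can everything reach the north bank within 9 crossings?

Yes — this plan uses 9 crossings (≤ 9):
1. animal South and handler South cross → the north bank.
2. handler South crosses ← the south bank.
3. animal East, handler East, and handler South cross → the north bank.
4. animal South and handler South cross ← the south bank.
5. handler North, handler South, and handler West cross → the north bank.
6. animal East crosses ← the south bank.
7. animal East and animal South cross → the north bank.
8. animal South crosses ← the south bank.
9. animal North, animal South, and animal West cross → the north bank.

Yes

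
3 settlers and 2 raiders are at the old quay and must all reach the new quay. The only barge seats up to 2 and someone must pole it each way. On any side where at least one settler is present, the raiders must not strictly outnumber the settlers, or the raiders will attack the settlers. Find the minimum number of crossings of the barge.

7

Counting alone: each trip to the new quay takes at most 2 across and each return brings at least 1 back, so after t trips out (and t−1 returns) at most 2t − (t−1) of the 5 are across; that first reaches 5 at t = 4, so at least 7 crossings are needed.
The plan below uses exactly 7 crossings, so it is optimal:
1. 2 raiders → the new quay.  (the old quay: 3S 0R; the new quay: 0S 2R)
2. 1 raider ← the old quay.  (the old quay: 3S 1R; the new quay: 0S 1R)
3. 2 settlers → the new quay.  (the old quay: 1S 1R; the new quay: 2S 1R)
4. 1 settler ← the old quay.  (the old quay: 2S 1R; the new quay: 1S 1R)
5. 1 settler and 1 raider → the new quay.  (the old quay: 1S 0R; the new quay: 2S 2R)
6. 1 raider ← the old quay.  (the old quay: 1S 1R; the new quay: 2S 1R)
7. 1 settler and 1 raider → the new quay.  (the old quay: 0S 0R; the new quay: 3S 2R)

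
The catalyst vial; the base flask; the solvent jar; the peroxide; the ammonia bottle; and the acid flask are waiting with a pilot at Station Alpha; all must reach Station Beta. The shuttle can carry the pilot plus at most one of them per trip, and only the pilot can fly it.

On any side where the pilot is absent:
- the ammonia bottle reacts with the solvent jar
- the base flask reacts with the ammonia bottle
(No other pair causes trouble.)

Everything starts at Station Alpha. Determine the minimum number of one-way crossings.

Counting alone: the pilot can take at most 1 across per trip to Station Beta, so moving all 6 needs at least 6 loaded trips out, with a return between consecutive ones — at least 11 crossings.
The safety rule pushes this higher. Following every safe sequence of crossings, the most of the 6 that can be at Station Beta as the shuttle arrives there on crossing 11 is 5 — never all 6.
So no plan with fewer than 13 crossings exists, and this one achieves 13:
1. Pilot goes to Station Beta with the ammonia bottle.
2. Pilot goes back to Station Alpha alone.
3. Pilot goes to Station Beta with the catalyst vial.
4. Pilot goes back to Station Alpha alone.
5. Pilot goes to Station Beta with the base flask.
6. Pilot goes back to Station Alpha with the ammonia bottle.
7. Pilot goes to Station Beta with the solvent jar.
8. Pilot goes back to Station Alpha alone.
9. Pilot goes to Station Beta with the peroxide.
10. Pilot goes back to Station Alpha alone.
11. Pilot goes to Station Beta with the acid flask.
12. Pilot goes back to Station Alpha alone.
13. Pilot goes to Station Beta with the ammonia bottle.

13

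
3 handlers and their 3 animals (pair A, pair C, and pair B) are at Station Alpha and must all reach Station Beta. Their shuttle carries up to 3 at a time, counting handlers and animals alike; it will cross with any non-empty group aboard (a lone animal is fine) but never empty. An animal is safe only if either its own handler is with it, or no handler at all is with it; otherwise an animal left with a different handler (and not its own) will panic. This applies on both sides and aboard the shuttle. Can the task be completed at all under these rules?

1. animal A and handler A cross → Station Beta.
2. handler A crosses ← Station Alpha.
3. handler A, handler B, and handler C cross → Station Beta.
4. animal A crosses ← Station Alpha.
5. animal A, animal B, and animal C cross → Station Beta.

Yes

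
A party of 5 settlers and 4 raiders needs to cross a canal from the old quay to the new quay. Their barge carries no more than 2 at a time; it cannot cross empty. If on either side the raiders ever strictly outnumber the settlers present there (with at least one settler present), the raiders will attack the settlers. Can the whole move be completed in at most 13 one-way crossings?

Counting alone: each trip to the new quay takes at most 2 across and each return brings at least 1 back, so after t trips out (and t−1 returns) at most 2t − (t−1) of the 9 are across; that first reaches 9 at t = 8, so at least 15 crossings are needed.
Since 13 < 15, 13 crossings cannot be enough. (The shortest complete plan in fact takes 15:)
1. 2 raiders → the new quay.  (the old quay: 5S 2R; the new quay: 0S 2R)
2. 1 raider ← the old quay.  (the old quay: 5S 3R; the new quay: 0S 1R)
3. 2 raiders → the new quay.  (the old quay: 5S 1R; the new quay: 0S 3R)
4. 1 raider ← the old quay.  (the old quay: 5S 2R; the new quay: 0S 2R)
5. 2 settlers → the new quay.  (the old quay: 3S 2R; the new quay: 2S 2R)
6. 1 raider ← the old quay.  (the old quay: 3S 3R; the new quay: 2S 1R)
7. 1 settler and 1 raider → the new quay.  (the old quay: 2S 2R; the new quay: 3S 2R)
8. 1 settler ← the old quay.  (the old quay: 3S 2R; the new quay: 2S 2R)
9. 1 settler and 1 raider → the new quay.  (the old quay: 2S 1R; the new quay: 3S 3R)
10. 1 raider ← the old quay.  (the old quay: 2S 2R; the new quay: 3S 2R)
11. 1 settler and 1 raider → the new quay.  (the old quay: 1S 1R; the new quay: 4S 3R)
12. 1 settler ← the old quay.  (the old quay: 2S 1R; the new quay: 3S 3R)
13. 1 settler and 1 raider → the new quay.  (the old quay: 1S 0R; the new quay: 4S 4R)
14. 1 raider ← the old quay.  (the old quay: 1S 1R; the new quay: 4S 3R)
15. 1 settler and 1 raider → the new quay.  (the old quay: 0S 0R; the new quay: 5S 4R)

No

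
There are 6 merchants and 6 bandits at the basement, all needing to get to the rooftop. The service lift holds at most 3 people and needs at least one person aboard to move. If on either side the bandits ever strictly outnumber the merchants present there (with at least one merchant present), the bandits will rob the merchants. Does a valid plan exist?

No

Following every safe sequence of crossings from the start, the most of the 12 that can be at the rooftop as the service lift arrives there on crossings 1, 3, 5 is 3, 5, 6 respectively; the best ever achieved is 6 of 12.
From crossing 7 on, no configuration arises that was not already reachable earlier: only 17 distinct safe configurations (who is on which side, and where the service lift is) can ever be reached, none of them has everyone across, and every continuation just revisits them. They are: 0 merchants + 0 bandits across (service lift back at the start); 0 merchants + 1 bandit across (service lift there); 0 merchants + 1 bandit across (service lift back at the start); 0 merchants + 2 bandits across (service lift there); 0 merchants + 2 bandits across (service lift back at the start); 0 merchants + 3 bandits across (service lift there); 0 merchants + 3 bandits across (service lift back at the start); 0 merchants + 4 bandits across (service lift there); 0 merchants + 4 bandits across (service lift back at the start); 0 merchants + 5 bandits across (service lift there); 0 merchants + 5 bandits across (service lift back at the start); 0 merchants + 6 bandits across (service lift there); 1 merchant + 1 bandit across (service lift there); 1 merchant + 1 bandit across (service lift back at the start); 2 merchants + 2 bandits across (service lift there); 2 merchants + 2 bandits across (service lift back at the start); 3 merchants + 3 bandits across (service lift there). So no valid plan exists.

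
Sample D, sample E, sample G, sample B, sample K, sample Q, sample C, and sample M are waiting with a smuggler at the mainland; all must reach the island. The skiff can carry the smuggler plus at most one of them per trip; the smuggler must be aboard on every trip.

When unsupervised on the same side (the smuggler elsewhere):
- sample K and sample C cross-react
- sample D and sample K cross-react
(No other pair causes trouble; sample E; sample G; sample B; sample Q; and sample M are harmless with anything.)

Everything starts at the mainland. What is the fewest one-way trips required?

Counting alone: the smuggler can take at most 1 across per trip to the island, so moving all 8 needs at least 8 loaded trips out, with a return between consecutive ones — at least 15 crossings.
The safety rule pushes this higher. Following every safe sequence of crossings, the most of the 8 that can be at the island as the skiff arrives there on crossing 15 is 7 — never all 8.
So no plan with fewer than 17 crossings exists, and this one achieves 17:
1. Smuggler goes to the island with sample K.
2. Smuggler goes back to the mainland alone.
3. Smuggler goes to the island with sample D.
4. Smuggler goes back to the mainland with sample K.
5. Smuggler goes to the island with sample C.
6. Smuggler goes back to the mainland alone.
7. Smuggler goes to the island with sample E.
8. Smuggler goes back to the mainland alone.
9. Smuggler goes to the island with sample G.
10. Smuggler goes back to the mainland alone.
11. Smuggler goes to the island with sample B.
12. Smuggler goes back to the mainland alone.
13. Smuggler goes to the island with sample Q.
14. Smuggler goes back to the mainland alone.
15. Smuggler goes to the island with sample M.
16. Smuggler goes back to the mainland alone.
17. Smuggler goes to the island with sample K.

17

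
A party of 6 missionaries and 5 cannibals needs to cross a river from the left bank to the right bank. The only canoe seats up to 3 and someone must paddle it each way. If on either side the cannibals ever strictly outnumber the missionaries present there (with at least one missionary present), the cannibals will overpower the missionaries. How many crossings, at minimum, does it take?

Counting alone: each trip to the right bank takes at most 3 across and each return brings at least 1 back, so after t trips out (and t−1 returns) at most 3t − (t−1) of the 11 are across; that first reaches 11 at t = 5, so at least 9 crossings are needed.
The plan below uses exactly 9 crossings, so it is optimal:
1. 3 cannibals → the right bank.  (the left bank: 6M 2C; the right bank: 0M 3C)
2. 1 cannibal ← the left bank.  (the left bank: 6M 3C; the right bank: 0M 2C)
3. 3 missionaries → the right bank.  (the left bank: 3M 3C; the right bank: 3M 2C)
4. 1 missionary ← the left bank.  (the left bank: 4M 3C; the right bank: 2M 2C)
5. 2 missionaries and 1 cannibal → the right bank.  (the left bank: 2M 2C; the right bank: 4M 3C)
6. 1 missionary ← the left bank.  (the left bank: 3M 2C; the right bank: 3M 3C)
7. 2 missionaries and 1 cannibal → the right bank.  (the left bank: 1M 1C; the right bank: 5M 4C)
8. 1 missionary ← the left bank.  (the left bank: 2M 1C; the right bank: 4M 4C)
9. 2 missionaries and 1 cannibal → the right bank.  (the left bank: 0M 0C; the right bank: 6M 5C)

9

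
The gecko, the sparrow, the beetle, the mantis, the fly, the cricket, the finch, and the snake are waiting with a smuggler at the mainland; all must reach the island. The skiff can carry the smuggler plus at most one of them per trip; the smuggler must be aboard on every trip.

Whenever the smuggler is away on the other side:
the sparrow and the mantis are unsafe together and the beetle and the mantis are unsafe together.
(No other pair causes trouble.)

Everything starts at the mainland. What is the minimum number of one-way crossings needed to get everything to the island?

Counting alone: the smuggler can take at most 1 across per trip to the island, so moving all 8 needs at least 8 loaded trips out, with a return between consecutive ones — at least 15 crossings.
The safety rule pushes this higher. Following every safe sequence of crossings, the most of the 8 that can be at the island as the skiff arrives there on crossing 15 is 7 — never all 8.
So no plan with fewer than 17 crossings exists, and this one achieves 17:
1. Smuggler goes to the island with the mantis.
2. Smuggler goes back to the mainland alone.
3. Smuggler goes to the island with the gecko.
4. Smuggler goes back to the mainland alone.
5. Smuggler goes to the island with the sparrow.
6. Smuggler goes back to the mainland with the mantis.
7. Smuggler goes to the island with the beetle.
8. Smuggler goes back to the mainland alone.
9. Smuggler goes to the island with the fly.
10. Smuggler goes back to the mainland alone.
11. Smuggler goes to the island with the cricket.
12. Smuggler goes back to the mainland alone.
13. Smuggler goes to the island with the finch.
14. Smuggler goes back to the mainland alone.
15. Smuggler goes to the island with the snake.
16. Smuggler goes back to the mainland alone.
17. Smuggler goes to the island with the mantis.

17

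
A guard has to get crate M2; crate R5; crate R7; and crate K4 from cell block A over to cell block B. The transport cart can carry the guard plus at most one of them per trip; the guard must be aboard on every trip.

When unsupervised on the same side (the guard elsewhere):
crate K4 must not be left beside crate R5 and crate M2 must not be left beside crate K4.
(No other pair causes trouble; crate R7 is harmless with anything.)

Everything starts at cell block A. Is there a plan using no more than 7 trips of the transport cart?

Counting alone: the guard can take at most 1 across per trip to cell block B, so moving all 4 needs at least 4 loaded trips out, with a return between consecutive ones — at least 7 crossings.
The safety rule pushes this higher. Following every safe sequence of crossings, the most of the 4 that can be at cell block B as the transport cart arrives there on crossing 7 is 3 — never all 4.
So the move cannot be finished within 7 crossings. (The shortest complete plan takes 9:)
1. Guard goes to cell block B with crate K4.
2. Guard goes back to cell block A alone.
3. Guard goes to cell block B with crate M2.
4. Guard goes back to cell block A with crate K4.
5. Guard goes to cell block B with crate R5.
6. Guard goes back to cell block A alone.
7. Guard goes to cell block B with crate R7.
8. Guard goes back to cell block A alone.
9. Guard goes to cell block B with crate K4.

No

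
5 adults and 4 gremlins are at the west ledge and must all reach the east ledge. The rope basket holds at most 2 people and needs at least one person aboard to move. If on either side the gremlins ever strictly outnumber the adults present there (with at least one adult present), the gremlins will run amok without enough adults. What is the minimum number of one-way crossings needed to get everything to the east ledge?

15

Counting alone: each trip to the east ledge takes at most 2 across and each return brings at least 1 back, so after t trips out (and t−1 returns) at most 2t − (t−1) of the 9 are across; that first reaches 9 at t = 8, so at least 15 crossings are needed.
The plan below uses exactly 15 crossings, so it is optimal:
1. 2 gremlins → the east ledge.  (the west ledge: 5A 2G; the east ledge: 0A 2G)
2. 1 gremlin ← the west ledge.  (the west ledge: 5A 3G; the east ledge: 0A 1G)
3. 2 gremlins → the east ledge.  (the west ledge: 5A 1G; the east ledge: 0A 3G)
4. 1 gremlin ← the west ledge.  (the west ledge: 5A 2G; the east ledge: 0A 2G)
5. 2 adults → the east ledge.  (the west ledge: 3A 2G; the east ledge: 2A 2G)
6. 1 gremlin ← the west ledge.  (the west ledge: 3A 3G; the east ledge: 2A 1G)
7. 1 adult and 1 gremlin → the east ledge.  (the west ledge: 2A 2G; the east ledge: 3A 2G)
8. 1 adult ← the west ledge.  (the west ledge: 3A 2G; the east ledge: 2A 2G)
9. 1 adult and 1 gremlin → the east ledge.  (the west ledge: 2A 1G; the east ledge: 3A 3G)
10. 1 gremlin ← the west ledge.  (the west ledge: 2A 2G; the east ledge: 3A 2G)
11. 1 adult and 1 gremlin → the east ledge.  (the west ledge: 1A 1G; the east ledge: 4A 3G)
12. 1 adult ← the west ledge.  (the west ledge: 2A 1G; the east ledge: 3A 3G)
13. 1 adult and 1 gremlin → the east ledge.  (the west ledge: 1A 0G; the east ledge: 4A 4G)
14. 1 gremlin ← the west ledge.  (the west ledge: 1A 1G; the east ledge: 4A 3G)
15. 1 adult and 1 gremlin → the east ledge.  (the west ledge: 0A 0G; the east ledge: 5A 4G)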